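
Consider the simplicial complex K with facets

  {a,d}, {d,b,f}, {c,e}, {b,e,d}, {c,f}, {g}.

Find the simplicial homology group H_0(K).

H_0 ≅ Z^2.

Fix the vertex order a < b < c < d < e < f < g and write every simplex with vertices in increasing order. Then dim K = 2 and the simplices of K are:

  0-simplices (7): a, b, c, d, e, f, g
  1-simplices (8): ad, bd, be, bf, ce, cf, de, df
  2-simplices (2): bde, bdf

Hence C_0 ≅ Z^7, C_1 ≅ Z^8, C_2 ≅ Z^2.

∂_1: C_1 → C_0 sends each edge [p,q] (with p < q) to q − p.
The resulting 7×8 matrix has rank 5, and its Smith normal form has invariant factors (1,1,1,1,1).

The boundary map ∂_2: C_2 → C_1 sends each 2-simplex [p,q,r] to [q,r] − [p,r] + [p,q]. For instance
  ∂bde = de − be + bd,
  ∂bdf = df − bf + bd.
As a 8×2 matrix over Z this has rank 2, with invariant factors (1,1).

From H_k ≅ ker(∂_k) / im(∂_{k+1}) we obtain:

  H_0: rank C_0 − rank ∂_1 = 7 − 5 = 2, and the invariant factors of ∂_1 are all 1, so H_0 ≅ Z^2.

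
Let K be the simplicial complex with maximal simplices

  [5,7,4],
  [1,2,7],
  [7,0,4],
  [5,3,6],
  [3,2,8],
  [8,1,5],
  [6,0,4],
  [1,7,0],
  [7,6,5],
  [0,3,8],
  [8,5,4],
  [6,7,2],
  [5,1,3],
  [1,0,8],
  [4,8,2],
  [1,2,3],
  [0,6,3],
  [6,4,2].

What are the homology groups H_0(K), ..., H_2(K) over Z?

H_0 ≅ Z,  H_1 ≅ Z ⊕ Z_2,  H_2 = 0.

K has 9 vertices, 27 edges, 18 triangles.
rank ∂_0 = 0, rank ∂_1 = 8 ⇒ b_0 = 9 − 0 − 8 = 1; all invariant factors of ∂_1 are 1 so no torsion. So H_0 ≅ Z.
rank ∂_1 = 8, rank ∂_2 = 18 ⇒ b_1 = 27 − 8 − 18 = 1; ∂_2 has invariant factor(s) [2] giving torsion. So H_1 ≅ Z ⊕ Z_2.
rank ∂_2 = 18, rank ∂_3 = 0 ⇒ b_2 = 18 − 18 − 0 = 0. So H_2 ≅ 0.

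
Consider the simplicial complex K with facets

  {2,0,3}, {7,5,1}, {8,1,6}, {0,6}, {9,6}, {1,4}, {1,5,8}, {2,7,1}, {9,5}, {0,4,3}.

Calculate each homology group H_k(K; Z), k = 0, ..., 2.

Order the vertices as 0 < 1 < 2 < 3 < 4 < 5 < 6 < 7 < 8 < 9. Listing each simplex with vertices in this order, K has dimension 2 with simplices:

  0-simplices (10): [0], [1], [2], [3], [4], [5], [6], [7], [8], [9]
  1-simplices (18): [0,2], [0,3], [0,4], [0,6], [1,2], [1,4], [1,5], [1,6], [1,7], [1,8], [2,3], [2,7], [3,4], [5,7], [5,8], [5,9], [6,8], [6,9]
  2-simplices (6): [0,2,3], [0,3,4], [1,2,7], [1,5,7], [1,5,8], [1,6,8]

Hence C_0 ≅ Z^10, C_1 ≅ Z^18, C_2 ≅ Z^6.

The boundary map ∂_1: C_1 → C_0 sends each edge [p,q] (with p < q) to q − p. For instance
  ∂[1,5] = [5] − [1].
As a 10×18 matrix over Z this has rank 9, with invariant factors (1,1,1,1,1,1,1,1,1).

The boundary map ∂_2: C_2 → C_1 sends each 2-simplex [p,q,r] to [q,r] − [p,r] + [p,q]. For instance
  ∂[1,5,7] = [5,7] − [1,7] + [1,5],
  ∂[0,3,4] = [3,4] − [0,4] + [0,3].
This gives a 18×6 integer matrix of rank 6; reducing to Smith normal form yields diagonal entries (1,1,1,1,1,1).

Reading off H_k = ker ∂_k / im ∂_{k+1}:

  H_0: rank C_0 − rank ∂_1 = 10 − 9 = 1, and the invariant factors of ∂_1 are all 1, so H_0 ≅ Z.
  H_1: rank ker ∂_1 − rank ∂_2 = (18 − 9) − 6 = 3, and the invariant factors of ∂_2 are all 1, so H_1 ≅ Z^3.
  H_2: rank ker ∂_2 − rank ∂_3 = (6 − 6) − 0 = 0, and there is no ∂_3, so H_2 ≅ 0.

H_0 = Z,  H_1 = Z^3,  H_2 = 0.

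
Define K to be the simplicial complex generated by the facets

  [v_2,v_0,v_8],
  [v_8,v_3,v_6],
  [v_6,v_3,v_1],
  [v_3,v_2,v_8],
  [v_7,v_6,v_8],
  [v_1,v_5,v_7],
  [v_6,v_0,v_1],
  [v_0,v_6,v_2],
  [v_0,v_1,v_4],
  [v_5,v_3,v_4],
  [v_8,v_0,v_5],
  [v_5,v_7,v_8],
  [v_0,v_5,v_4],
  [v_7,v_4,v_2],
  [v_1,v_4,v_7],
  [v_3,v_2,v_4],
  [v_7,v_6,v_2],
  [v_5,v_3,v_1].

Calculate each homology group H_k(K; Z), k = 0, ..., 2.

Take the total order v_0 < v_1 < v_2 < v_3 < v_4 < v_5 < v_6 < v_7 < v_8 on the vertex set. Then K (dimension 2) consists of the simplices:

  0-simplices (9): [v_0], [v_1], [v_2], [v_3], [v_4], [v_5], [v_6], [v_7], [v_8]
  1-simplices (27): (27 of them)
  2-simplices (18): (18 of them)

giving chain groups C_0 ≅ Z^9, C_1 ≅ Z^27, C_2 ≅ Z^18.

The boundary map ∂_1: C_1 → C_0 sends each edge [p,q] (with p < q) to q − p.
This gives a 9×27 integer matrix of rank 8; reducing to Smith normal form yields diagonal entries (1,1,1,1,1,1,1,1).

The boundary map ∂_2: C_2 → C_1 acts by ∂[p,q,r] = [q,r] − [p,r] + [p,q]. For instance
  ∂[v_0,v_4,v_5] = [v_4,v_5] − [v_0,v_5] + [v_0,v_4],
  ∂[v_2,v_6,v_7] = [v_6,v_7] − [v_2,v_7] + [v_2,v_6].
This gives a 27×18 integer matrix of rank 18; reducing to Smith normal form yields diagonal entries (1,1,1,1,1,1,1,1,1,1,1,1,1,1,1,1,1,2).

Now H_k = ker ∂_k / im ∂_{k+1}, so:

  H_0: rank C_0 − rank ∂_1 = 9 − 8 = 1, and the invariant factors of ∂_1 are all 1, so H_0 ≅ Z.
  H_1: rank ker ∂_1 − rank ∂_2 = (27 − 8) − 18 = 1, and ∂_2 has invariant factor 2 > 1, so H_1 ≅ Z ⊕ Z_2.
  H_2: rank ker ∂_2 − rank ∂_3 = (18 − 18) − 0 = 0, and there is no ∂_3, so H_2 ≅ 0.

As a check, the Euler characteristic is 9 − 27 + 18 = 0, which agrees with 1 − 1 + 0 = 0.

H_0 = Z,  H_1 = Z ⊕ Z_2,  H_2 = 0.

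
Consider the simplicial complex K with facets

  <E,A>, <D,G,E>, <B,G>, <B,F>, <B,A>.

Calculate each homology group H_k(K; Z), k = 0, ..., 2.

H_0 ≅ Z,  H_1 ≅ Z,  H_2 = 0.

K has 6 vertices, 7 edges, 1 triangle.
rank ∂_0 = 0, rank ∂_1 = 5 ⇒ b_0 = 6 − 0 − 5 = 1; all invariant factors of ∂_1 are 1 so no torsion. So H_0 ≅ Z.
rank ∂_1 = 5, rank ∂_2 = 1 ⇒ b_1 = 7 − 5 − 1 = 1; all invariant factors of ∂_2 are 1 so no torsion. So H_1 ≅ Z.
rank ∂_2 = 1, rank ∂_3 = 0 ⇒ b_2 = 1 − 1 − 0 = 0. So H_2 ≅ 0.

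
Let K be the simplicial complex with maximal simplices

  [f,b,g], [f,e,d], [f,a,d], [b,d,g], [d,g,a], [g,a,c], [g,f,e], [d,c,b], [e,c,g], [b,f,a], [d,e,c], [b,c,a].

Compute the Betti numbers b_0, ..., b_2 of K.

Order the vertices as a < b < c < d < e < f < g. Listing each simplex with vertices in this order, K has dimension 2 with simplices:

  0-simplices (7): a, b, c, d, e, f, g
  1-simplices (18): ab, ac, ad, af, ag, bc, bd, bf, bg, cd, ce, cg, de, df, dg, ef, eg, fg
  2-simplices (12): abc, abf, acg, adf, adg, bcd, bdg, bfg, cde, ceg, def, efg

Hence C_0 ≅ Z^7, C_1 ≅ Z^18, C_2 ≅ Z^12.

The boundary map ∂_1: C_1 → C_0 is given by ∂[p,q] = [q] − [p].
The 7×18 boundary matrix has rank 6 and Smith normal form diag(1,1,1,1,1,1).

∂_2: C_2 → C_1 acts by ∂[p,q,r] = [q,r] − [p,r] + [p,q]. For instance
  ∂abc = bc − ac + ab,
  ∂adf = df − af + ad.
This gives a 18×12 integer matrix of rank 12; reducing to Smith normal form yields diagonal entries (1,1,1,1,1,1,1,1,1,1,1,2).

Reading off H_k = ker ∂_k / im ∂_{k+1}:

  H_0: rank C_0 − rank ∂_1 = 7 − 6 = 1, and the invariant factors of ∂_1 are all 1, so H_0 = Z.
  H_1: rank ker ∂_1 − rank ∂_2 = (18 − 6) − 12 = 0, and ∂_2 has invariant factor 2 > 1, so H_1 = Z/2.
  H_2: rank ker ∂_2 − rank ∂_3 = (12 − 12) − 0 = 0, and there is no ∂_3, so H_2 = 0.

Hence the Betti numbers are b_0 = 1, b_1 = 0, b_2 = 0.

b_0 = 1, b_1 = 0, b_2 = 0.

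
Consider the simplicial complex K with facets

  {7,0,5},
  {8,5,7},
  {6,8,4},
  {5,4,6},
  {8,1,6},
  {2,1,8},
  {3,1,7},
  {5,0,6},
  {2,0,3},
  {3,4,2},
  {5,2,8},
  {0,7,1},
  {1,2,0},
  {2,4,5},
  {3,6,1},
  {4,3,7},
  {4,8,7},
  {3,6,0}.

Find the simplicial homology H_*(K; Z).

K has 9 vertices, 27 edges, 18 triangles.
rank ∂_0 = 0, rank ∂_1 = 8 ⇒ b_0 = 9 − 0 − 8 = 1; all invariant factors of ∂_1 are 1 so no torsion. So H_0 ≅ Z.
rank ∂_1 = 8, rank ∂_2 = 18 ⇒ b_1 = 27 − 8 − 18 = 1; ∂_2 has invariant factor(s) [2] giving torsion. So H_1 ≅ Z ⊕ Z/2.
rank ∂_2 = 18, rank ∂_3 = 0 ⇒ b_2 = 18 − 18 − 0 = 0. So H_2 ≅ 0.

H_0 ≅ Z,  H_1 ≅ Z ⊕ Z/2,  H_2 = 0.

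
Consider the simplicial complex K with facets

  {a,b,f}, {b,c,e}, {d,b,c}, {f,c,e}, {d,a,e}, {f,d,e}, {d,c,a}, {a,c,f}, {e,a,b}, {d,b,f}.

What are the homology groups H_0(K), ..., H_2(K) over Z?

H_0 = Z,  H_1 = Z/2,  H_2 = 0.

We work with the vertex ordering a < b < c < d < e < f. The simplices of K, each written with vertices in increasing order, are:

  0-simplices (6): a, b, c, d, e, f
  1-simplices (15): ab, ac, ad, ae, af, bc, bd, be, bf, cd, ce, cf, de, df, ef
  2-simplices (10): abe, abf, acd, acf, ade, bcd, bce, bdf, cef, def

Hence C_0 ≅ Z^6, C_1 ≅ Z^15, C_2 ≅ Z^10.

Boundary ∂_1: C_1 → C_0 is given by ∂[p,q] = [q] − [p].
This gives a 6×15 integer matrix of rank 5; reducing to Smith normal form yields diagonal entries (1,1,1,1,1).

∂_2: C_2 → C_1 sends each 2-simplex [p,q,r] to [q,r] − [p,r] + [p,q]. For instance
  ∂bcd = cd − bd + bc,
  ∂cef = ef − cf + ce.
The resulting 15×10 matrix has rank 10, and its Smith normal form has invariant factors (1,1,1,1,1,1,1,1,1,2).

Reading off H_k = ker ∂_k / im ∂_{k+1}:

  H_0: rank C_0 − rank ∂_1 = 6 − 5 = 1, and the invariant factors of ∂_1 are all 1, so H_0 = Z.
  H_1: rank ker ∂_1 − rank ∂_2 = (15 − 5) − 10 = 0, and ∂_2 has invariant factor 2 > 1, so H_1 = Z/2.
  H_2: rank ker ∂_2 − rank ∂_3 = (10 − 10) − 0 = 0, and there is no ∂_3, so H_2 = 0.

As a check, the Euler characteristic is 6 − 15 + 10 = 1, which agrees with 1 − 0 + 0 = 1.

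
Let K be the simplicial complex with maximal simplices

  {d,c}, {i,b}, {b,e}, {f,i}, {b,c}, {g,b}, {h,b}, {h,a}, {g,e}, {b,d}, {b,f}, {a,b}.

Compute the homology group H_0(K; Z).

H_0 = Z.

Take the total order a < b < c < d < e < f < g < h < i on the vertex set. Then K (dimension 1) consists of the simplices:

  0-simplices (9): a, b, c, d, e, f, g, h, i
  1-simplices (12): ab, ah, bc, bd, be, bf, bg, bh, bi, cd, eg, fi

giving chain groups C_0 ≅ Z^9, C_1 ≅ Z^12.

The boundary map ∂_1: C_1 → C_0 is given by ∂[p,q] = [q] − [p].
As a 9×12 matrix over Z this has rank 8, with invariant factors (1,1,1,1,1,1,1,1).

From H_k ≅ ker(∂_k) / im(∂_{k+1}) we obtain:

  H_0: rank C_0 − rank ∂_1 = 9 − 8 = 1, and the invariant factors of ∂_1 are all 1, so H_0 ≅ Z.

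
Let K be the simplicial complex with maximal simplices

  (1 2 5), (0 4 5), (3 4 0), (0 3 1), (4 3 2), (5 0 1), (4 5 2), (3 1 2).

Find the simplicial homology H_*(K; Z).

We work with the vertex ordering 0 < 1 < 2 < 3 < 4 < 5. The simplices of K, each written with vertices in increasing order, are:

  0-simplices (6): [0], [1], [2], [3], [4], [5]
  1-simplices (12): [0,1], [0,3], [0,4], [0,5], [1,2], [1,3], [1,5], [2,3], [2,4], [2,5], [3,4], [4,5]
  2-simplices (8): [0,1,3], [0,1,5], [0,3,4], [0,4,5], [1,2,3], [1,2,5], [2,3,4], [2,4,5]

Hence C_0 ≅ Z^6, C_1 ≅ Z^12, C_2 ≅ Z^8.

∂_1: C_1 → C_0 is given by ∂[p,q] = [q] − [p]. For instance
  ∂[1,5] = [5] − [1].
As a 6×12 matrix over Z this has rank 5, with invariant factors (1,1,1,1,1).

The boundary map ∂_2: C_2 → C_1 sends each 2-simplex [p,q,r] to [q,r] − [p,r] + [p,q]. For instance
  ∂[2,3,4] = [3,4] − [2,4] + [2,3],
  ∂[1,2,5] = [2,5] − [1,5] + [1,2].
As a 12×8 matrix over Z this has rank 7, with invariant factors (1,1,1,1,1,1,1).

Now H_k = ker ∂_k / im ∂_{k+1}, so:

  H_0: rank C_0 − rank ∂_1 = 6 − 5 = 1, and the invariant factors of ∂_1 are all 1, so H_0 ≅ Z.
  H_1: rank ker ∂_1 − rank ∂_2 = (12 − 5) − 7 = 0, and the invariant factors of ∂_2 are all 1, so H_1 ≅ 0.
  H_2: rank ker ∂_2 − rank ∂_3 = (8 − 7) − 0 = 1, and there is no ∂_3, so H_2 ≅ Z.

As a check, the Euler characteristic is 6 − 12 + 8 = 2, which agrees with 1 − 0 + 1 = 2.

H_0 ≅ Z,  H_1 = 0,  H_2 ≅ Z.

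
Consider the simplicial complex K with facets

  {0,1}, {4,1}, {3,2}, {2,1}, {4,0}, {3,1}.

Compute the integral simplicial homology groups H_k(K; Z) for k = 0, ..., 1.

H_0 ≅ Z,  H_1 ≅ Z^2.

Fix the vertex order 0 < 1 < 2 < 3 < 4 and write every simplex with vertices in increasing order. Then dim K = 1 and the simplices of K are:

  0-simplices (5): [0], [1], [2], [3], [4]
  1-simplices (6): [0,1], [0,4], [1,2], [1,3], [1,4], [2,3]

Hence C_0 ≅ Z^5, C_1 ≅ Z^6.

Boundary ∂_1: C_1 → C_0 is given by ∂[p,q] = [q] − [p].
As a 5×6 matrix over Z this has rank 4, with invariant factors (1,1,1,1).

Now H_k = ker ∂_k / im ∂_{k+1}, so:

  H_0: rank C_0 − rank ∂_1 = 5 − 4 = 1, and the invariant factors of ∂_1 are all 1, so H_0 ≅ Z.
  H_1: rank ker ∂_1 − rank ∂_2 = (6 − 4) − 0 = 2, and there is no ∂_2, so H_1 ≅ Z^2.

(K is a triangulation of a wedge of 2 circles.)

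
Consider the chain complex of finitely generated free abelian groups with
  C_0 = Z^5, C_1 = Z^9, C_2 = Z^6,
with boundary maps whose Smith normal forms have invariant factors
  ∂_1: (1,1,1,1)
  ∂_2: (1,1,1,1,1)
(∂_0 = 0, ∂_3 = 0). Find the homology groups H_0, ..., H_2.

H_0 = Z,  H_1 = 0,  H_2 = Z.

H_0: b_0 = 5 − 0 − 4 = 1; torsion from ∂_1 factors > 1: none. So H_0 = Z.
H_1: b_1 = 9 − 4 − 5 = 0; torsion from ∂_2 factors > 1: none. So H_1 = 0.
H_2: b_2 = 6 − 5 − 0 = 1; torsion from ∂_3 factors > 1: none. So H_2 = Z.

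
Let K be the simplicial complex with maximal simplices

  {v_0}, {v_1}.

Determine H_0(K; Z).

Order the vertices as v_0 < v_1. Listing each simplex with vertices in this order, K has dimension 0 with simplices:

  0-simplices (2): [v_0], [v_1]

so the chain groups are C_0 ≅ Z^2.

Computing H_k = (kernel of ∂_k) / (image of ∂_{k+1}):

  H_0: rank C_0 − rank ∂_1 = 2 − 0 = 2, and there is no ∂_1, so H_0 = Z^2.

(K is a triangulation of a set of 2 points.)

H_0 = Z^2.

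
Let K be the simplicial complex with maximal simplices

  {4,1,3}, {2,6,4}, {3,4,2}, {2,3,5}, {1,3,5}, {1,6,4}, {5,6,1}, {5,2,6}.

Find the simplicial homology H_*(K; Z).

We work with the vertex ordering 1 < 2 < 3 < 4 < 5 < 6. The simplices of K, each written with vertices in increasing order, are:

  0-simplices (6): [1], [2], [3], [4], [5], [6]
  1-simplices (12): [1,3], [1,4], [1,5], [1,6], [2,3], [2,4], [2,5], [2,6], [3,4], [3,5], [4,6], [5,6]
  2-simplices (8): [1,3,4], [1,3,5], [1,4,6], [1,5,6], [2,3,4], [2,3,5], [2,4,6], [2,5,6]

Hence C_0 ≅ Z^6, C_1 ≅ Z^12, C_2 ≅ Z^8.

Boundary ∂_1: C_1 → C_0 sends each edge [p,q] (with p < q) to q − p.
The 6×12 boundary matrix has rank 5 and Smith normal form diag(1,1,1,1,1).

The boundary map ∂_2: C_2 → C_1 sends each 2-simplex [p,q,r] to [q,r] − [p,r] + [p,q]. For instance
  ∂[2,3,4] = [3,4] − [2,4] + [2,3],
  ∂[2,5,6] = [5,6] − [2,6] + [2,5].
The resulting 12×8 matrix has rank 7, and its Smith normal form has invariant factors (1,1,1,1,1,1,1).

From H_k ≅ ker(∂_k) / im(∂_{k+1}) we obtain:

  H_0: rank C_0 − rank ∂_1 = 6 − 5 = 1, and the invariant factors of ∂_1 are all 1, so H_0 = Z.
  H_1: rank ker ∂_1 − rank ∂_2 = (12 − 5) − 7 = 0, and the invariant factors of ∂_2 are all 1, so H_1 = 0.
  H_2: rank ker ∂_2 − rank ∂_3 = (8 − 7) − 0 = 1, and there is no ∂_3, so H_2 = Z.

H_0 = Z,  H_1 = 0,  H_2 = Z.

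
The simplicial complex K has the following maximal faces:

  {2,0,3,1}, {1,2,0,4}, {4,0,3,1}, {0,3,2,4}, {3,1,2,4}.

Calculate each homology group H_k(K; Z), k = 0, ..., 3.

H_0 ≅ Z,  H_1 = 0,  H_2 = 0,  H_3 ≅ Z.

Take the total order 0 < 1 < 2 < 3 < 4 on the vertex set. Then K (dimension 3) consists of the simplices:

  0-simplices (5): [0], [1], [2], [3], [4]
  1-simplices (10): [0,1], [0,2], [0,3], [0,4], [1,2], [1,3], [1,4], [2,3], [2,4], [3,4]
  2-simplices (10): [0,1,2], [0,1,3], [0,1,4], [0,2,3], [0,2,4], [0,3,4], [1,2,3], [1,2,4], [1,3,4], [2,3,4]
  3-simplices (5): [0,1,2,3], [0,1,2,4], [0,1,3,4], [0,2,3,4], [1,2,3,4]

Hence C_0 ≅ Z^5, C_1 ≅ Z^10, C_2 ≅ Z^10, C_3 ≅ Z^5.

Boundary ∂_1: C_1 → C_0 is given by ∂[p,q] = [q] − [p].
As a 5×10 matrix over Z this has rank 4, with invariant factors (1,1,1,1).

Boundary ∂_2: C_2 → C_1 sends each 2-simplex [p,q,r] to [q,r] − [p,r] + [p,q]. For instance
  ∂[0,1,2] = [1,2] − [0,2] + [0,1],
  ∂[0,1,3] = [1,3] − [0,3] + [0,1].
As a 10×10 matrix over Z this has rank 6, with invariant factors (1,1,1,1,1,1).

The boundary map ∂_3: C_3 → C_2 sends each 3-simplex σ to the alternating sum Σ_i (−1)^i (σ with its i-th vertex removed). For instance
  ∂[1,2,3,4] = [2,3,4] − [1,3,4] + [1,2,4] − [1,2,3],
  ∂[0,1,2,3] = [1,2,3] − [0,2,3] + [0,1,3] − [0,1,2].
This gives a 10×5 integer matrix of rank 4; reducing to Smith normal form yields diagonal entries (1,1,1,1).

Computing H_k = (kernel of ∂_k) / (image of ∂_{k+1}):

  H_0: rank C_0 − rank ∂_1 = 5 − 4 = 1, and the invariant factors of ∂_1 are all 1, so H_0 ≅ Z.
  H_1: rank ker ∂_1 − rank ∂_2 = (10 − 4) − 6 = 0, and the invariant factors of ∂_2 are all 1, so H_1 ≅ 0.
  H_2: rank ker ∂_2 − rank ∂_3 = (10 − 6) − 4 = 0, and the invariant factors of ∂_3 are all 1, so H_2 ≅ 0.
  H_3: rank ker ∂_3 − rank ∂_4 = (5 − 4) − 0 = 1, and there is no ∂_4, so H_3 ≅ Z.

(K is a triangulation of the 3-sphere S^3.)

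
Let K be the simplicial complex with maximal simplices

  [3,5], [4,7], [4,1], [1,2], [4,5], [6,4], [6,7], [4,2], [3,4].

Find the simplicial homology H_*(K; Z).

H_0 ≅ Z,  H_1 ≅ Z^3.

Take the total order 1 < 2 < 3 < 4 < 5 < 6 < 7 on the vertex set. Then K (dimension 1) consists of the simplices:

  0-simplices (7): [1], [2], [3], [4], [5], [6], [7]
  1-simplices (9): [1,2], [1,4], [2,4], [3,4], [3,5], [4,5], [4,6], [4,7], [6,7]

giving chain groups C_0 ≅ Z^7, C_1 ≅ Z^9.

Boundary ∂_1: C_1 → C_0 maps an edge to its endpoints' difference, ∂[p,q] = q − p. For instance
  ∂[1,4] = [4] − [1].
The resulting 7×9 matrix has rank 6, and its Smith normal form has invariant factors (1,1,1,1,1,1).

Computing H_k = (kernel of ∂_k) / (image of ∂_{k+1}):

  H_0: rank C_0 − rank ∂_1 = 7 − 6 = 1, and the invariant factors of ∂_1 are all 1, so H_0 = Z.
  H_1: rank ker ∂_1 − rank ∂_2 = (9 − 6) − 0 = 3, and there is no ∂_2, so H_1 = Z^3.

As a check, the Euler characteristic is 7 − 9 = -2, which agrees with 1 − 3 = -2.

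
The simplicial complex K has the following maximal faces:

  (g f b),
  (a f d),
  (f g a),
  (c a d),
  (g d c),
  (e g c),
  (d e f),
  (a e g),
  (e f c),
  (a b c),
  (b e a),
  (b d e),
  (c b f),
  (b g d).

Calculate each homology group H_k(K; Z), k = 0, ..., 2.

K has 7 vertices, 21 edges, 14 triangles.
rank ∂_0 = 0, rank ∂_1 = 6 ⇒ b_0 = 7 − 0 − 6 = 1; all invariant factors of ∂_1 are 1 so no torsion. So H_0 ≅ Z.
rank ∂_1 = 6, rank ∂_2 = 13 ⇒ b_1 = 21 − 6 − 13 = 2; all invariant factors of ∂_2 are 1 so no torsion. So H_1 ≅ Z^2.
rank ∂_2 = 13, rank ∂_3 = 0 ⇒ b_2 = 14 − 13 − 0 = 1. So H_2 ≅ Z.

H_0 = Z,  H_1 = Z^2,  H_2 = Z.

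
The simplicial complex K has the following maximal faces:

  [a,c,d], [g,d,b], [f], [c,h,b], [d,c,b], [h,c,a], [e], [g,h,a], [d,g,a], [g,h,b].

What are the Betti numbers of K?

Fix the vertex order a < b < c < d < e < f < g < h and write every simplex with vertices in increasing order. Then dim K = 2 and the simplices of K are:

  0-simplices (8): a, b, c, d, e, f, g, h
  1-simplices (12): ac, ad, ag, ah, bc, bd, bg, bh, cd, ch, dg, gh
  2-simplices (8): acd, ach, adg, agh, bcd, bch, bdg, bgh

so the chain groups are C_0 ≅ Z^8, C_1 ≅ Z^12, C_2 ≅ Z^8.

∂_1: C_1 → C_0 sends each edge [p,q] (with p < q) to q − p.
This gives a 8×12 integer matrix of rank 5; reducing to Smith normal form yields diagonal entries (1,1,1,1,1).

Boundary ∂_2: C_2 → C_1 sends each 2-simplex [p,q,r] to [q,r] − [p,r] + [p,q]. For instance
  ∂bgh = gh − bh + bg,
  ∂bcd = cd − bd + bc.
As a 12×8 matrix over Z this has rank 7, with invariant factors (1,1,1,1,1,1,1).

Computing H_k = (kernel of ∂_k) / (image of ∂_{k+1}):

  H_0: rank C_0 − rank ∂_1 = 8 − 5 = 3, and the invariant factors of ∂_1 are all 1, so H_0 ≅ Z^3.
  H_1: rank ker ∂_1 − rank ∂_2 = (12 − 5) − 7 = 0, and the invariant factors of ∂_2 are all 1, so H_1 ≅ 0.
  H_2: rank ker ∂_2 − rank ∂_3 = (8 − 7) − 0 = 1, and there is no ∂_3, so H_2 ≅ Z.

As a check, the Euler characteristic is 8 − 12 + 8 = 4, which agrees with 3 − 0 + 1 = 4.

Hence the Betti numbers are b_0 = 3, b_1 = 0, b_2 = 1.

b_0 = 3, b_1 = 0, b_2 = 1.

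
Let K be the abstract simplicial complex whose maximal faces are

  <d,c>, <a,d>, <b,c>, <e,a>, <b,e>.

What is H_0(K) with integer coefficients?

We work with the vertex ordering a < b < c < d < e. The simplices of K, each written with vertices in increasing order, are:

  0-simplices (5): a, b, c, d, e
  1-simplices (5): ad, ae, bc, be, cd

giving chain groups C_0 ≅ Z^5, C_1 ≅ Z^5.

∂_1: C_1 → C_0 is given by ∂[p,q] = [q] − [p]. For instance
  ∂cd = d − c.
As a 5×5 matrix over Z this has rank 4, with invariant factors (1,1,1,1).

Now H_k = ker ∂_k / im ∂_{k+1}, so:

  H_0: rank C_0 − rank ∂_1 = 5 − 4 = 1, and the invariant factors of ∂_1 are all 1, so H_0 = Z.

H_0 = Z.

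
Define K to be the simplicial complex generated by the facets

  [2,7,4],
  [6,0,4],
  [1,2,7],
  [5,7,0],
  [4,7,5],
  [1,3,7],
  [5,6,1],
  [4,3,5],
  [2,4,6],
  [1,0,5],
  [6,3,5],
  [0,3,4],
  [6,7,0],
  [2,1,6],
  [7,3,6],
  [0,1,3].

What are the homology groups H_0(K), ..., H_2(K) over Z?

H_0 ≅ Z,  H_1 ≅ Z^2,  H_2 ≅ Z.

We work with the vertex ordering 0 < 1 < 2 < 3 < 4 < 5 < 6 < 7. The simplices of K, each written with vertices in increasing order, are:

  0-simplices (8): [0], [1], [2], [3], [4], [5], [6], [7]
  1-simplices (24): (24 of them)
  2-simplices (16): [0,1,3], [0,1,5], [0,3,4], [0,4,6], [0,5,7], [0,6,7], [1,2,6], [1,2,7], [1,3,7], [1,5,6], [2,4,6], [2,4,7], [3,4,5], [3,5,6], [3,6,7], [4,5,7]

giving chain groups C_0 ≅ Z^8, C_1 ≅ Z^24, C_2 ≅ Z^16.

∂_1: C_1 → C_0 sends each edge [p,q] (with p < q) to q − p.
This gives a 8×24 integer matrix of rank 7; reducing to Smith normal form yields diagonal entries (1,1,1,1,1,1,1).

Boundary ∂_2: C_2 → C_1 acts by ∂[p,q,r] = [q,r] − [p,r] + [p,q]. For instance
  ∂[0,3,4] = [3,4] − [0,4] + [0,3],
  ∂[4,5,7] = [5,7] − [4,7] + [4,5].
This gives a 24×16 integer matrix of rank 15; reducing to Smith normal form yields diagonal entries (1,1,1,1,1,1,1,1,1,1,1,1,1,1,1).

Computing H_k = (kernel of ∂_k) / (image of ∂_{k+1}):

  H_0: rank C_0 − rank ∂_1 = 8 − 7 = 1, and the invariant factors of ∂_1 are all 1, so H_0 ≅ Z.
  H_1: rank ker ∂_1 − rank ∂_2 = (24 − 7) − 15 = 2, and the invariant factors of ∂_2 are all 1, so H_1 ≅ Z^2.
  H_2: rank ker ∂_2 − rank ∂_3 = (16 − 15) − 0 = 1, and there is no ∂_3, so H_2 ≅ Z.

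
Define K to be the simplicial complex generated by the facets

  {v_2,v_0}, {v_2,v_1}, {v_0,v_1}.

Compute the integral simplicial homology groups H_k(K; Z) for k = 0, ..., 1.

H_0 = Z,  H_1 = Z.

Order the vertices as v_0 < v_1 < v_2. Listing each simplex with vertices in this order, K has dimension 1 with simplices:

  0-simplices (3): [v_0], [v_1], [v_2]
  1-simplices (3): [v_0,v_1], [v_0,v_2], [v_1,v_2]

giving chain groups C_0 ≅ Z^3, C_1 ≅ Z^3.

∂_1: C_1 → C_0 sends each edge [p,q] (with p < q) to q − p. For instance
  ∂[v_0,v_2] = [v_2] − [v_0].
This gives a 3×3 integer matrix of rank 2; reducing to Smith normal form yields diagonal entries (1,1).

From H_k ≅ ker(∂_k) / im(∂_{k+1}) we obtain:

  H_0: rank C_0 − rank ∂_1 = 3 − 2 = 1, and the invariant factors of ∂_1 are all 1, so H_0 ≅ Z.
  H_1: rank ker ∂_1 − rank ∂_2 = (3 − 2) − 0 = 1, and there is no ∂_2, so H_1 ≅ Z.

(K is a triangulation of the circle S^1.)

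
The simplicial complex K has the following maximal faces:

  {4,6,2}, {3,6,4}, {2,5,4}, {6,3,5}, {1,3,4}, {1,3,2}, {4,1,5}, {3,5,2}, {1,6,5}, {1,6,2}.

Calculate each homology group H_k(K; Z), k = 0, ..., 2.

H_0 = Z,  H_1 = Z/2Z,  H_2 = 0.

Take the total order 1 < 2 < 3 < 4 < 5 < 6 on the vertex set. Then K (dimension 2) consists of the simplices:

  0-simplices (6): [1], [2], [3], [4], [5], [6]
  1-simplices (15): [1,2], [1,3], [1,4], [1,5], [1,6], [2,3], [2,4], [2,5], [2,6], [3,4], [3,5], [3,6], [4,5], [4,6], [5,6]
  2-simplices (10): [1,2,3], [1,2,6], [1,3,4], [1,4,5], [1,5,6], [2,3,5], [2,4,5], [2,4,6], [3,4,6], [3,5,6]

so the chain groups are C_0 ≅ Z^6, C_1 ≅ Z^15, C_2 ≅ Z^10.

The boundary map ∂_1: C_1 → C_0 maps an edge to its endpoints' difference, ∂[p,q] = q − p.
The resulting 6×15 matrix has rank 5, and its Smith normal form has invariant factors (1,1,1,1,1).

The boundary map ∂_2: C_2 → C_1 maps a triangle to the signed sum of its edges. For instance
  ∂[2,3,5] = [3,5] − [2,5] + [2,3],
  ∂[3,5,6] = [5,6] − [3,6] + [3,5].
This gives a 15×10 integer matrix of rank 10; reducing to Smith normal form yields diagonal entries (1,1,1,1,1,1,1,1,1,2).

Now H_k = ker ∂_k / im ∂_{k+1}, so:

  H_0: rank C_0 − rank ∂_1 = 6 − 5 = 1, and the invariant factors of ∂_1 are all 1, so H_0 = Z.
  H_1: rank ker ∂_1 − rank ∂_2 = (15 − 5) − 10 = 0, and ∂_2 has invariant factor 2 > 1, so H_1 = Z/2Z.
  H_2: rank ker ∂_2 − rank ∂_3 = (10 − 10) − 0 = 0, and there is no ∂_3, so H_2 = 0.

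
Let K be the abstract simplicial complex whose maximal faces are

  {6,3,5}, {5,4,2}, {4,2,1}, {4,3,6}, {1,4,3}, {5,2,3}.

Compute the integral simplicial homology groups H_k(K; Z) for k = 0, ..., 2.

Order the vertices as 1 < 2 < 3 < 4 < 5 < 6. Listing each simplex with vertices in this order, K has dimension 2 with simplices:

  0-simplices (6): [1], [2], [3], [4], [5], [6]
  1-simplices (12): [1,2], [1,3], [1,4], [2,3], [2,4], [2,5], [3,4], [3,5], [3,6], [4,5], [4,6], [5,6]
  2-simplices (6): [1,2,4], [1,3,4], [2,3,5], [2,4,5], [3,4,6], [3,5,6]

Hence C_0 ≅ Z^6, C_1 ≅ Z^12, C_2 ≅ Z^6.

The boundary map ∂_1: C_1 → C_0 maps an edge to its endpoints' difference, ∂[p,q] = q − p.
As a 6×12 matrix over Z this has rank 5, with invariant factors (1,1,1,1,1).

Boundary ∂_2: C_2 → C_1 sends each 2-simplex [p,q,r] to [q,r] − [p,r] + [p,q]. For instance
  ∂[3,4,6] = [4,6] − [3,6] + [3,4],
  ∂[2,4,5] = [4,5] − [2,5] + [2,4].
This gives a 12×6 integer matrix of rank 6; reducing to Smith normal form yields diagonal entries (1,1,1,1,1,1).

Reading off H_k = ker ∂_k / im ∂_{k+1}:

  H_0: rank C_0 − rank ∂_1 = 6 − 5 = 1, and the invariant factors of ∂_1 are all 1, so H_0 ≅ Z.
  H_1: rank ker ∂_1 − rank ∂_2 = (12 − 5) − 6 = 1, and the invariant factors of ∂_2 are all 1, so H_1 ≅ Z.
  H_2: rank ker ∂_2 − rank ∂_3 = (6 − 6) − 0 = 0, and there is no ∂_3, so H_2 ≅ 0.

H_0 = Z,  H_1 = Z,  H_2 = 0.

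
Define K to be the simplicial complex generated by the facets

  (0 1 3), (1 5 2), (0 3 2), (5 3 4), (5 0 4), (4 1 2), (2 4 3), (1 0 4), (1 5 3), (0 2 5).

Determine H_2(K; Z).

H_2 = 0.

Take the total order 0 < 1 < 2 < 3 < 4 < 5 on the vertex set. Then K (dimension 2) consists of the simplices:

  0-simplices (6): [0], [1], [2], [3], [4], [5]
  1-simplices (15): [0,1], [0,2], [0,3], [0,4], [0,5], [1,2], [1,3], [1,4], [1,5], [2,3], [2,4], [2,5], [3,4], [3,5], [4,5]
  2-simplices (10): [0,1,3], [0,1,4], [0,2,3], [0,2,5], [0,4,5], [1,2,4], [1,2,5], [1,3,5], [2,3,4], [3,4,5]

Hence C_0 ≅ Z^6, C_1 ≅ Z^15, C_2 ≅ Z^10.

The boundary map ∂_1: C_1 → C_0 is given by ∂[p,q] = [q] − [p].
This gives a 6×15 integer matrix of rank 5; reducing to Smith normal form yields diagonal entries (1,1,1,1,1).

∂_2: C_2 → C_1 maps a triangle to the signed sum of its edges. For instance
  ∂[0,1,4] = [1,4] − [0,4] + [0,1],
  ∂[1,2,5] = [2,5] − [1,5] + [1,2].
The resulting 15×10 matrix has rank 10, and its Smith normal form has invariant factors (1,1,1,1,1,1,1,1,1,2).

Now H_k = ker ∂_k / im ∂_{k+1}, so:

  H_2: rank ker ∂_2 − rank ∂_3 = (10 − 10) − 0 = 0, and there is no ∂_3, so H_2 = 0.

(K is a triangulation of the real projective plane RP^2.)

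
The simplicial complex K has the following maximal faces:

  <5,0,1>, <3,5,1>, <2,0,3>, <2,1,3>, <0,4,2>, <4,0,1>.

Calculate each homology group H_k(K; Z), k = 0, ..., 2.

H_0 = Z,  H_1 = Z,  H_2 = 0.

We work with the vertex ordering 0 < 1 < 2 < 3 < 4 < 5. The simplices of K, each written with vertices in increasing order, are:

  0-simplices (6): [0], [1], [2], [3], [4], [5]
  1-simplices (12): [0,1], [0,2], [0,3], [0,4], [0,5], [1,2], [1,3], [1,4], [1,5], [2,3], [2,4], [3,5]
  2-simplices (6): [0,1,4], [0,1,5], [0,2,3], [0,2,4], [1,2,3], [1,3,5]

Hence C_0 ≅ Z^6, C_1 ≅ Z^12, C_2 ≅ Z^6.

The boundary map ∂_1: C_1 → C_0 maps an edge to its endpoints' difference, ∂[p,q] = q − p. For instance
  ∂[0,1] = [1] − [0].
The resulting 6×12 matrix has rank 5, and its Smith normal form has invariant factors (1,1,1,1,1).

∂_2: C_2 → C_1 acts by ∂[p,q,r] = [q,r] − [p,r] + [p,q]. For instance
  ∂[1,2,3] = [2,3] − [1,3] + [1,2],
  ∂[1,3,5] = [3,5] − [1,5] + [1,3].
This gives a 12×6 integer matrix of rank 6; reducing to Smith normal form yields diagonal entries (1,1,1,1,1,1).

Now H_k = ker ∂_k / im ∂_{k+1}, so:

  H_0: rank C_0 − rank ∂_1 = 6 − 5 = 1, and the invariant factors of ∂_1 are all 1, so H_0 = Z.
  H_1: rank ker ∂_1 − rank ∂_2 = (12 − 5) − 6 = 1, and the invariant factors of ∂_2 are all 1, so H_1 = Z.
  H_2: rank ker ∂_2 − rank ∂_3 = (6 − 6) − 0 = 0, and there is no ∂_3, so H_2 = 0.

As a check, the Euler characteristic is 6 − 12 + 6 = 0, which agrees with 1 − 1 + 0 = 0.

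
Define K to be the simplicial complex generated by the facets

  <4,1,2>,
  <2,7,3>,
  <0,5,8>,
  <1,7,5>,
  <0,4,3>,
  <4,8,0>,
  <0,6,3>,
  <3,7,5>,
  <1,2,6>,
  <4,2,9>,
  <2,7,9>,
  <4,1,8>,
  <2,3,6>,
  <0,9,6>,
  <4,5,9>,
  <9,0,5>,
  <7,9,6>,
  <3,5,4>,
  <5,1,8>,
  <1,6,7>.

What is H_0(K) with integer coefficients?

Take the total order 0 < 1 < 2 < 3 < 4 < 5 < 6 < 7 < 8 < 9 on the vertex set. Then K (dimension 2) consists of the simplices:

  0-simplices (10): [0], [1], [2], [3], [4], [5], [6], [7], [8], [9]
  1-simplices (30): (30 of them)
  2-simplices (20): (20 of them)

Hence C_0 ≅ Z^10, C_1 ≅ Z^30, C_2 ≅ Z^20.

The boundary map ∂_1: C_1 → C_0 is given by ∂[p,q] = [q] − [p]. For instance
  ∂[2,4] = [4] − [2].
The resulting 10×30 matrix has rank 9, and its Smith normal form has invariant factors (1,1,1,1,1,1,1,1,1).

∂_2: C_2 → C_1 sends each 2-simplex [p,q,r] to [q,r] − [p,r] + [p,q]. For instance
  ∂[0,6,9] = [6,9] − [0,9] + [0,6],
  ∂[0,5,8] = [5,8] − [0,8] + [0,5].
The resulting 30×20 matrix has rank 20, and its Smith normal form has invariant factors (1,1,1,1,1,1,1,1,1,1,1,1,1,1,1,1,1,1,1,2).

Reading off H_k = ker ∂_k / im ∂_{k+1}:

  H_0: rank C_0 − rank ∂_1 = 10 − 9 = 1, and the invariant factors of ∂_1 are all 1, so H_0 ≅ Z.

H_0 ≅ Z.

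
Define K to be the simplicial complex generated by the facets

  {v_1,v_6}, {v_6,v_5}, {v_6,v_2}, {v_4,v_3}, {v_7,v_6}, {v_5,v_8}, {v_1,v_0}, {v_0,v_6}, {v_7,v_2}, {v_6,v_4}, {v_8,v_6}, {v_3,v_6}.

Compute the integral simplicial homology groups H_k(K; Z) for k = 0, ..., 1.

Order the vertices as v_0 < v_1 < v_2 < v_3 < v_4 < v_5 < v_6 < v_7 < v_8. Listing each simplex with vertices in this order, K has dimension 1 with simplices:

  0-simplices (9): [v_0], [v_1], [v_2], [v_3], [v_4], [v_5], [v_6], [v_7], [v_8]
  1-simplices (12): [v_0,v_1], [v_0,v_6], [v_1,v_6], [v_2,v_6], [v_2,v_7], [v_3,v_4], [v_3,v_6], [v_4,v_6], [v_5,v_6], [v_5,v_8], [v_6,v_7], [v_6,v_8]

so the chain groups are C_0 ≅ Z^9, C_1 ≅ Z^12.

∂_1: C_1 → C_0 sends each edge [p,q] (with p < q) to q − p.
The resulting 9×12 matrix has rank 8, and its Smith normal form has invariant factors (1,1,1,1,1,1,1,1).

Reading off H_k = ker ∂_k / im ∂_{k+1}:

  H_0: rank C_0 − rank ∂_1 = 9 − 8 = 1, and the invariant factors of ∂_1 are all 1, so H_0 ≅ Z.
  H_1: rank ker ∂_1 − rank ∂_2 = (12 − 8) − 0 = 4, and there is no ∂_2, so H_1 ≅ Z^4.

As a check, the Euler characteristic is 9 − 12 = -3, which agrees with 1 − 4 = -3.
(K is a triangulation of a wedge of 4 circles.)

H_0 = Z,  H_1 = Z^4.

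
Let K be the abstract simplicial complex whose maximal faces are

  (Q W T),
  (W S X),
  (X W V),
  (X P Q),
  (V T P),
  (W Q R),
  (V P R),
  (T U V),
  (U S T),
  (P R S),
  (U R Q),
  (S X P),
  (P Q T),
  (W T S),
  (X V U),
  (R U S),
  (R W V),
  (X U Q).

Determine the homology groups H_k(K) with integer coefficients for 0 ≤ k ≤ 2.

Fix the vertex order P < Q < R < S < T < U < V < W < X and write every simplex with vertices in increasing order. Then dim K = 2 and the simplices of K are:

  0-simplices (9): P, Q, R, S, T, U, V, W, X
  1-simplices (27): PQ, PR, PS, PT, PV, PX, QR, QT, QU, QW, QX, RS, RU, RV, RW, ST, SU, SW, SX, TU, TV, TW, UV, UX, VW, VX, WX
  2-simplices (18): PQT, PQX, PRS, PRV, PSX, PTV, QRU, QRW, QTW, QUX, RSU, RVW, STU, STW, SWX, TUV, UVX, VWX

giving chain groups C_0 ≅ Z^9, C_1 ≅ Z^27, C_2 ≅ Z^18.

Boundary ∂_1: C_1 → C_0 maps an edge to its endpoints' difference, ∂[p,q] = q − p. For instance
  ∂TU = U − T.
This gives a 9×27 integer matrix of rank 8; reducing to Smith normal form yields diagonal entries (1,1,1,1,1,1,1,1).

Boundary ∂_2: C_2 → C_1 maps a triangle to the signed sum of its edges. For instance
  ∂PTV = TV − PV + PT,
  ∂QRW = RW − QW + QR.
The resulting 27×18 matrix has rank 17, and its Smith normal form has invariant factors (1,1,1,1,1,1,1,1,1,1,1,1,1,1,1,1,1).

Reading off H_k = ker ∂_k / im ∂_{k+1}:

  H_0: rank C_0 − rank ∂_1 = 9 − 8 = 1, and the invariant factors of ∂_1 are all 1, so H_0 = Z.
  H_1: rank ker ∂_1 − rank ∂_2 = (27 − 8) − 17 = 2, and the invariant factors of ∂_2 are all 1, so H_1 = Z^2.
  H_2: rank ker ∂_2 − rank ∂_3 = (18 − 17) − 0 = 1, and there is no ∂_3, so H_2 = Z.

(K is a triangulation of the torus T^2.)

H_0 ≅ Z,  H_1 ≅ Z^2,  H_2 ≅ Z.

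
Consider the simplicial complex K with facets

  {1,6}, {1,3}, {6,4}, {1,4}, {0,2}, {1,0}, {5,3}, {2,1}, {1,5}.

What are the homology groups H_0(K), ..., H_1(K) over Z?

Order the vertices as 0 < 1 < 2 < 3 < 4 < 5 < 6. Listing each simplex with vertices in this order, K has dimension 1 with simplices:

  0-simplices (7): [0], [1], [2], [3], [4], [5], [6]
  1-simplices (9): [0,1], [0,2], [1,2], [1,3], [1,4], [1,5], [1,6], [3,5], [4,6]

giving chain groups C_0 ≅ Z^7, C_1 ≅ Z^9.

The boundary map ∂_1: C_1 → C_0 is given by ∂[p,q] = [q] − [p].
As a 7×9 matrix over Z this has rank 6, with invariant factors (1,1,1,1,1,1).

Computing H_k = (kernel of ∂_k) / (image of ∂_{k+1}):

  H_0: rank C_0 − rank ∂_1 = 7 − 6 = 1, and the invariant factors of ∂_1 are all 1, so H_0 ≅ Z.
  H_1: rank ker ∂_1 − rank ∂_2 = (9 − 6) − 0 = 3, and there is no ∂_2, so H_1 ≅ Z^3.

(K is a triangulation of a wedge of 3 circles.)

H_0 = Z,  H_1 = Z^3.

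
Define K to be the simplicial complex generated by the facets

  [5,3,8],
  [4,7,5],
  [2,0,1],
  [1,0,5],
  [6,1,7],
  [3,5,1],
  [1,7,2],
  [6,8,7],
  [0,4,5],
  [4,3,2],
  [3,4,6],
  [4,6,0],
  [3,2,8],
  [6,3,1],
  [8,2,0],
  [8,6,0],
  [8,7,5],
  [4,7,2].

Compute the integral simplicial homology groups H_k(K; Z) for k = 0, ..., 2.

H_0 ≅ Z,  H_1 ≅ Z^2,  H_2 ≅ Z.

K has 9 vertices, 27 edges, 18 triangles.
rank ∂_0 = 0, rank ∂_1 = 8 ⇒ b_0 = 9 − 0 − 8 = 1; all invariant factors of ∂_1 are 1 so no torsion. So H_0 = Z.
rank ∂_1 = 8, rank ∂_2 = 17 ⇒ b_1 = 27 − 8 − 17 = 2; all invariant factors of ∂_2 are 1 so no torsion. So H_1 = Z^2.
rank ∂_2 = 17, rank ∂_3 = 0 ⇒ b_2 = 18 − 17 − 0 = 1. So H_2 = Z.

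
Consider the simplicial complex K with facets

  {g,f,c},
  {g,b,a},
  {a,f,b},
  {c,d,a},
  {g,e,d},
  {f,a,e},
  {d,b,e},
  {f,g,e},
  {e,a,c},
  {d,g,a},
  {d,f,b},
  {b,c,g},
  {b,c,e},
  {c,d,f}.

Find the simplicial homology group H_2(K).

K has 7 vertices, 21 edges, 14 triangles.
rank ∂_2 = 13, rank ∂_3 = 0 ⇒ b_2 = 14 − 13 − 0 = 1. So H_2 ≅ Z.

H_2 = Z.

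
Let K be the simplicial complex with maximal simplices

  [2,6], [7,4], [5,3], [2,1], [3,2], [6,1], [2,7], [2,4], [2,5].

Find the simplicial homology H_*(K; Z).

H_0 = Z,  H_1 = Z^3.

Take the total order 1 < 2 < 3 < 4 < 5 < 6 < 7 on the vertex set. Then K (dimension 1) consists of the simplices:

  0-simplices (7): [1], [2], [3], [4], [5], [6], [7]
  1-simplices (9): [1,2], [1,6], [2,3], [2,4], [2,5], [2,6], [2,7], [3,5], [4,7]

so the chain groups are C_0 ≅ Z^7, C_1 ≅ Z^9.

Boundary ∂_1: C_1 → C_0 maps an edge to its endpoints' difference, ∂[p,q] = q − p. For instance
  ∂[1,6] = [6] − [1].
The 7×9 boundary matrix has rank 6 and Smith normal form diag(1,1,1,1,1,1).

From H_k ≅ ker(∂_k) / im(∂_{k+1}) we obtain:

  H_0: rank C_0 − rank ∂_1 = 7 − 6 = 1, and the invariant factors of ∂_1 are all 1, so H_0 = Z.
  H_1: rank ker ∂_1 − rank ∂_2 = (9 − 6) − 0 = 3, and there is no ∂_2, so H_1 = Z^3.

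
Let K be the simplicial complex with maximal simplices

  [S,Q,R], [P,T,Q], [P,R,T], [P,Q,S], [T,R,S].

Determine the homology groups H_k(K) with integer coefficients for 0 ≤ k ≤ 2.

Order the vertices as P < Q < R < S < T. Listing each simplex with vertices in this order, K has dimension 2 with simplices:

  0-simplices (5): P, Q, R, S, T
  1-simplices (10): PQ, PR, PS, PT, QR, QS, QT, RS, RT, ST
  2-simplices (5): PQS, PQT, PRT, QRS, RST

Hence C_0 ≅ Z^5, C_1 ≅ Z^10, C_2 ≅ Z^5.

The boundary map ∂_1: C_1 → C_0 is given by ∂[p,q] = [q] − [p]. For instance
  ∂PS = S − P.
This gives a 5×10 integer matrix of rank 4; reducing to Smith normal form yields diagonal entries (1,1,1,1).

The boundary map ∂_2: C_2 → C_1 sends each 2-simplex [p,q,r] to [q,r] − [p,r] + [p,q]. For instance
  ∂PRT = RT − PT + PR,
  ∂RST = ST − RT + RS.
The resulting 10×5 matrix has rank 5, and its Smith normal form has invariant factors (1,1,1,1,1).

Computing H_k = (kernel of ∂_k) / (image of ∂_{k+1}):

  H_0: rank C_0 − rank ∂_1 = 5 − 4 = 1, and the invariant factors of ∂_1 are all 1, so H_0 = Z.
  H_1: rank ker ∂_1 − rank ∂_2 = (10 − 4) − 5 = 1, and the invariant factors of ∂_2 are all 1, so H_1 = Z.
  H_2: rank ker ∂_2 − rank ∂_3 = (5 − 5) − 0 = 0, and there is no ∂_3, so H_2 = 0.

As a check, the Euler characteristic is 5 − 10 + 5 = 0, which agrees with 1 − 1 + 0 = 0.

H_0 ≅ Z,  H_1 ≅ Z,  H_2 = 0.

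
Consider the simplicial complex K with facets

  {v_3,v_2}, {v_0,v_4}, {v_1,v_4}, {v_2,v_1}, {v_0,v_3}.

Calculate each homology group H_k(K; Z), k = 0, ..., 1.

Take the total order v_0 < v_1 < v_2 < v_3 < v_4 on the vertex set. Then K (dimension 1) consists of the simplices:

  0-simplices (5): [v_0], [v_1], [v_2], [v_3], [v_4]
  1-simplices (5): [v_0,v_3], [v_0,v_4], [v_1,v_2], [v_1,v_4], [v_2,v_3]

Hence C_0 ≅ Z^5, C_1 ≅ Z^5.

Boundary ∂_1: C_1 → C_0 is given by ∂[p,q] = [q] − [p]. For instance
  ∂[v_0,v_3] = [v_3] − [v_0].
As a 5×5 matrix over Z this has rank 4, with invariant factors (1,1,1,1).

Reading off H_k = ker ∂_k / im ∂_{k+1}:

  H_0: rank C_0 − rank ∂_1 = 5 − 4 = 1, and the invariant factors of ∂_1 are all 1, so H_0 ≅ Z.
  H_1: rank ker ∂_1 − rank ∂_2 = (5 − 4) − 0 = 1, and there is no ∂_2, so H_1 ≅ Z.

As a check, the Euler characteristic is 5 − 5 = 0, which agrees with 1 − 1 = 0.

H_0 ≅ Z,  H_1 ≅ Z.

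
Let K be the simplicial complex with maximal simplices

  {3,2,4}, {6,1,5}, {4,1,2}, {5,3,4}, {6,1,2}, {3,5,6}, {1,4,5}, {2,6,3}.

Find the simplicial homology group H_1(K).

H_1 ≅ 0.

K has 6 vertices, 12 edges, 8 triangles.
rank ∂_1 = 5, rank ∂_2 = 7 ⇒ b_1 = 12 − 5 − 7 = 0; all invariant factors of ∂_2 are 1 so no torsion. So H_1 ≅ 0.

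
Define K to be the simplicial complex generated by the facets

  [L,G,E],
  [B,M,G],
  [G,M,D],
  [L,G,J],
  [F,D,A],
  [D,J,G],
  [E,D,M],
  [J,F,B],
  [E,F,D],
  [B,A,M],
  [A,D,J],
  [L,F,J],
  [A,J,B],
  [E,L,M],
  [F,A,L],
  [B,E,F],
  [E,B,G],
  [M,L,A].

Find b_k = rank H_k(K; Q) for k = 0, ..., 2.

Fix the vertex order A < B < D < E < F < G < J < L < M and write every simplex with vertices in increasing order. Then dim K = 2 and the simplices of K are:

  0-simplices (9): A, B, D, E, F, G, J, L, M
  1-simplices (27): AB, AD, AF, AJ, AL, AM, BE, BF, BG, BJ, BM, DE, DF, DG, DJ, DM, EF, EG, EL, EM, FJ, FL, GJ, GL, GM, JL, LM
  2-simplices (18): ABJ, ABM, ADF, ADJ, AFL, ALM, BEF, BEG, BFJ, BGM, DEF, DEM, DGJ, DGM, EGL, ELM, FJL, GJL

so the chain groups are C_0 ≅ Z^9, C_1 ≅ Z^27, C_2 ≅ Z^18.

∂_1: C_1 → C_0 maps an edge to its endpoints' difference, ∂[p,q] = q − p.
The 9×27 boundary matrix has rank 8 and Smith normal form diag(1,1,1,1,1,1,1,1).

∂_2: C_2 → C_1 maps a triangle to the signed sum of its edges. For instance
  ∂ABJ = BJ − AJ + AB,
  ∂ALM = LM − AM + AL.
The resulting 27×18 matrix has rank 18, and its Smith normal form has invariant factors (1,1,1,1,1,1,1,1,1,1,1,1,1,1,1,1,1,2).

From H_k ≅ ker(∂_k) / im(∂_{k+1}) we obtain:

  H_0: rank C_0 − rank ∂_1 = 9 − 8 = 1, and the invariant factors of ∂_1 are all 1, so H_0 ≅ Z.
  H_1: rank ker ∂_1 − rank ∂_2 = (27 − 8) − 18 = 1, and ∂_2 has invariant factor 2 > 1, so H_1 ≅ Z ⊕ Z_2.
  H_2: rank ker ∂_2 − rank ∂_3 = (18 − 18) − 0 = 0, and there is no ∂_3, so H_2 ≅ 0.

(K is a triangulation of the Klein bottle.)

Hence the Betti numbers are b_0 = 1, b_1 = 1, b_2 = 0.

b_0 = 1, b_1 = 1, b_2 = 0.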